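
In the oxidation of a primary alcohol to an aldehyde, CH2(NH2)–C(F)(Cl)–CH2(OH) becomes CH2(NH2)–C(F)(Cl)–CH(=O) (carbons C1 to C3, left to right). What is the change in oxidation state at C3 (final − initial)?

+2

Before: C3 has 1 bond to C, 2 bonds to H, 1 bond to O → oxidation state -1.
After: C3 has 1 bond to C, 1 bond to H, 2 bonds to O → oxidation state +1.
Δ = +1 − (-1) = +2, so this is an oxidation at C3.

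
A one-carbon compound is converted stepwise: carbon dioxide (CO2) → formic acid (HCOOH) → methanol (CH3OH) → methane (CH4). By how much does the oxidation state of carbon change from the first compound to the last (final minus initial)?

Carbon oxidation states along the series — carbon dioxide: +4, formic acid: +2, methanol: -2, methane: -4.
Net change = -4 − (+4) = -8.

-8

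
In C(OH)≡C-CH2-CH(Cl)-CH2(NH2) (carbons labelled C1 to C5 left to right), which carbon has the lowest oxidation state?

C3

Each bond to a more electronegative atom (O, N, halogen) counts +1, each bond to a less electronegative atom (H, metal, B, Si) counts −1, and each C–C bond counts 0. Tallying each carbon:
C1: 3C, 1O → 0 + 1 = +1
C2: 4C → 0 = 0
C3: 2C, 2H → 0 − 2 = -2
C4: 2C, 1H, 1Cl → 0 − 1 + 1 = 0
C5: 1C, 2H, 1N → 0 − 2 + 1 = -1
The most reduced carbon is C3 at -2.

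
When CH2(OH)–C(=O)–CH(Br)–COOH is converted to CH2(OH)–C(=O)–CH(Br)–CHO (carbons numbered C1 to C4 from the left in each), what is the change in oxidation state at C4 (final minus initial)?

-2

Before: C4 has 1 bond to C, 3 bonds to O → oxidation state +3.
After: C4 has 1 bond to C, 1 bond to H, 2 bonds to O → oxidation state +1.
Δ = +1 − (+3) = -2, so this is a reduction at C4.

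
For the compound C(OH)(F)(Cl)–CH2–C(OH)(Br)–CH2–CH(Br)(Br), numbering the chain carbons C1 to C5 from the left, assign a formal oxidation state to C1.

Count +1 for every bond to an atom more electronegative than carbon and −1 for every bond to one less electronegative; C–C bonds are 0.
C1 has one bond to C (0), one bond to O (+1), one bond to F (+1), one bond to Cl (+1).
Oxidation state = 0 + 1 + 1 + 1 = +3.

+3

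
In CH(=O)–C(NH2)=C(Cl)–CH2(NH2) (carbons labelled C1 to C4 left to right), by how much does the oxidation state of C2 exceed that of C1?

C2: 3C, 1N → 0 + 1 = +1
C1: 1C, 1H, 2O → 0 − 1 + 2 = +1
Difference: +1 − (+1) = 0.

0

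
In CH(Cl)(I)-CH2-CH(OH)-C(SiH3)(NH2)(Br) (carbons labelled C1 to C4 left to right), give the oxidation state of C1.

C1 has one bond to C (0), one bond to Cl (+1), one bond to H (-1), one bond to I (+1).
Oxidation state = 0 + 1 − 1 + 1 = +1.

+1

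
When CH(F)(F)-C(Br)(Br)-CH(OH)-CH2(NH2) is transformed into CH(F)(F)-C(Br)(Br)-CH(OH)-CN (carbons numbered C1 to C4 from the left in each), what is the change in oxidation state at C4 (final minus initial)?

Before: C4 has 1 bond to C, 2 bonds to H, 1 bond to N → oxidation state -1.
After: C4 has 1 bond to C, 3 bonds to N → oxidation state +3.
Δ = +3 − (-1) = +4, so this is an oxidation at C4.

+4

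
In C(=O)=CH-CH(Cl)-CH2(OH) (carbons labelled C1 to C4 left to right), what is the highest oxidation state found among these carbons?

Tallying each carbon's bonds:
C1: 2C, 2O → 0 + 2 = +2
C2: 3C, 1H → 0 − 1 = -1
C3: 2C, 1H, 1Cl → 0 − 1 + 1 = 0
C4: 1C, 2H, 1O → 0 − 2 + 1 = -1
The highest value is +2.

+2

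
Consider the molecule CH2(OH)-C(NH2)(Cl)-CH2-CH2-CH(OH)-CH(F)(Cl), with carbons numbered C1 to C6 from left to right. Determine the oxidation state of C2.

+2

C2 has one bond to C (0), one bond to C (0), one bond to N (+1), one bond to Cl (+1).
Oxidation state = 0 + 0 + 1 + 1 = +2.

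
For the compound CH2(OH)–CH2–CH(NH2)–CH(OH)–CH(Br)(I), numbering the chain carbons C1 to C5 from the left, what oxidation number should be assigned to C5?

C5 has one bond to C (0), one bond to H (-1), one bond to Br (+1), one bond to I (+1).
Oxidation state = 0 − 1 + 1 + 1 = +1.

+1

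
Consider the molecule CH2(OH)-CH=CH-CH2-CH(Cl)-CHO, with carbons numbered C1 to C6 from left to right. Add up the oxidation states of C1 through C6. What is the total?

Assign +1 per bond to O/N/halogen, −1 per bond to H or an electropositive element, and 0 per bond to carbon. Tallying each carbon:
C1: 1C, 2H, 1O → 0 − 2 + 1 = -1
C2: 3C, 1H → 0 − 1 = -1
C3: 3C, 1H → 0 − 1 = -1
C4: 2C, 2H → 0 − 2 = -2
C5: 2C, 1H, 1Cl → 0 − 1 + 1 = 0
C6: 1C, 1H, 2O → 0 − 1 + 2 = +1
Sum = -1 − 1 − 1 − 2 + 0 + 1 = -4.

-4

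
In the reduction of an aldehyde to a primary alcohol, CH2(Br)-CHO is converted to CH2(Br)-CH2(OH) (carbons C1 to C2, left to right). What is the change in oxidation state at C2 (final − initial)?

Before: C2 has 1 bond to C, 1 bond to H, 2 bonds to O → oxidation state +1.
After: C2 has 1 bond to C, 2 bonds to H, 1 bond to O → oxidation state -1.
Δ = -1 − (+1) = -2, so this is a reduction at C2.

-2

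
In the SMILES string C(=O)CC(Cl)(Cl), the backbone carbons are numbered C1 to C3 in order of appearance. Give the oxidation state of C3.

C3 has one bond to C (0), one bond to Cl (+1), one bond to Cl (+1), one bond to H (-1).
Oxidation state = 0 + 1 + 1 − 1 = +1.

+1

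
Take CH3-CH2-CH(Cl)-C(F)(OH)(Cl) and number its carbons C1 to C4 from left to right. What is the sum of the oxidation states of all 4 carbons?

Assign +1 per bond to O/N/halogen, −1 per bond to H or an electropositive element, and 0 per bond to carbon. Tallying each carbon:
C1: 1C, 3H → 0 − 3 = -3
C2: 2C, 2H → 0 − 2 = -2
C3: 2C, 1H, 1Cl → 0 − 1 + 1 = 0
C4: 1C, 1O, 1F, 1Cl → 0 + 1 + 1 + 1 = +3
Sum = -3 − 2 + 0 + 3 = -2.

-2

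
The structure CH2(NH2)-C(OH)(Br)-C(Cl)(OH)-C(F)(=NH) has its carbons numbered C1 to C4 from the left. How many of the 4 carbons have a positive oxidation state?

3

Each bond to a more electronegative atom (O, N, halogen) counts +1, each bond to a less electronegative atom (H, metal, B, Si) counts −1, and each C–C bond counts 0. Tallying each carbon:
C1: 1C, 2H, 1N → 0 − 2 + 1 = -1
C2: 2C, 1O, 1Br → 0 + 1 + 1 = +2
C3: 2C, 1O, 1Cl → 0 + 1 + 1 = +2
C4: 1C, 2N, 1F → 0 + 2 + 1 = +3
3 carbons (C2, C3, C4) meet the condition.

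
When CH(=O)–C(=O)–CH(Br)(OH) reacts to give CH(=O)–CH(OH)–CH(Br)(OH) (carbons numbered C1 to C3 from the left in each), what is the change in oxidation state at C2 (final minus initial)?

Before: C2 has 2 bonds to C, 2 bonds to O → oxidation state +2.
After: C2 has 2 bonds to C, 1 bond to H, 1 bond to O → oxidation state 0.
Δ = 0 − (+2) = -2, so this is a reduction at C2.

-2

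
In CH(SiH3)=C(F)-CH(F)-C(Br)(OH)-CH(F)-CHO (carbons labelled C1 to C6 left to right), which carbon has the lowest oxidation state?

C1

Tallying each carbon's bonds:
C1: 2C, 1H, 1Si → 0 − 1 − 1 = -2
C2: 3C, 1F → 0 + 1 = +1
C3: 2C, 1H, 1F → 0 − 1 + 1 = 0
C4: 2C, 1O, 1Br → 0 + 1 + 1 = +2
C5: 2C, 1H, 1F → 0 − 1 + 1 = 0
C6: 1C, 1H, 2O → 0 − 1 + 2 = +1
The most reduced carbon is C1 at -2.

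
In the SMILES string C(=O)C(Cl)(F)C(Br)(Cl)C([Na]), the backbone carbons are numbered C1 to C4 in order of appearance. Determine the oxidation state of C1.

C1 has one bond to C (0), one bond to H (-1), a double bond to O (2×+1 = +2).
Oxidation state = 0 − 1 + 2 = +1.

+1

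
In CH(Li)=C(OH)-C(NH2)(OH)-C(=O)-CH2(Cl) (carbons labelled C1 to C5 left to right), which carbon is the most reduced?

C1

Tallying each carbon's bonds:
C1: 2C, 1H, 1Li → 0 − 1 − 1 = -2
C2: 3C, 1O → 0 + 1 = +1
C3: 2C, 1O, 1N → 0 + 1 + 1 = +2
C4: 2C, 2O → 0 + 2 = +2
C5: 1C, 2H, 1Cl → 0 − 2 + 1 = -1
The most reduced carbon is C1 at -2.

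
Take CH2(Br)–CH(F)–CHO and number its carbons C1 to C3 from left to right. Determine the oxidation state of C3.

C3 has one bond to C (0), a double bond to O (2×+1 = +2), one bond to H (-1).
Oxidation state = 0 + 2 − 1 = +1.

+1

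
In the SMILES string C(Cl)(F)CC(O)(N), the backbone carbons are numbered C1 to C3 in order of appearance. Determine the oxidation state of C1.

+1

Bonds to more-electronegative neighbours contribute +1 each, bonds to H or metals contribute −1 each, and C–C bonds contribute 0.
C1 has one bond to C (0), one bond to Cl (+1), one bond to H (-1), one bond to F (+1).
Oxidation state = 0 + 1 − 1 + 1 = +1.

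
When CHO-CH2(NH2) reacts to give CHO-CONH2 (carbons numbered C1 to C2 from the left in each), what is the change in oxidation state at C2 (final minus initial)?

Before: C2 has 1 bond to C, 2 bonds to H, 1 bond to N → oxidation state -1.
After: C2 has 1 bond to C, 2 bonds to O, 1 bond to N → oxidation state +3.
Δ = +3 − (-1) = +4, so this is an oxidation at C2.

+4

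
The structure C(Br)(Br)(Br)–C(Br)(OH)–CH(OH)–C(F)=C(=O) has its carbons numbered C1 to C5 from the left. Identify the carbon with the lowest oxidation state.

C3

Tallying each carbon's bonds:
C1: 1C, 3Br → 0 + 3 = +3
C2: 2C, 1O, 1Br → 0 + 1 + 1 = +2
C3: 2C, 1H, 1O → 0 − 1 + 1 = 0
C4: 3C, 1F → 0 + 1 = +1
C5: 2C, 2O → 0 + 2 = +2
The most reduced carbon is C3 at 0.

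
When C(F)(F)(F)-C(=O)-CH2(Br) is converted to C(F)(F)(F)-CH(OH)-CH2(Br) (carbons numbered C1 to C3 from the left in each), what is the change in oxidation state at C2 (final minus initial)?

-2

Before: C2 has 2 bonds to C, 2 bonds to O → oxidation state +2.
After: C2 has 2 bonds to C, 1 bond to H, 1 bond to O → oxidation state 0.
Δ = 0 − (+2) = -2, so this is a reduction at C2.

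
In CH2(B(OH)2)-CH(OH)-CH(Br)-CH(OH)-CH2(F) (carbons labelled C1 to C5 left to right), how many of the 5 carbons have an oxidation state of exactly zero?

3

Bonds to more-electronegative neighbours contribute +1 each, bonds to H or metals contribute −1 each, and C–C bonds contribute 0. Tallying each carbon:
C1: 1C, 2H, 1B → 0 − 2 − 1 = -3
C2: 2C, 1H, 1O → 0 − 1 + 1 = 0
C3: 2C, 1H, 1Br → 0 − 1 + 1 = 0
C4: 2C, 1H, 1O → 0 − 1 + 1 = 0
C5: 1C, 2H, 1F → 0 − 2 + 1 = -1
3 carbons (C2, C3, C4) meet the condition.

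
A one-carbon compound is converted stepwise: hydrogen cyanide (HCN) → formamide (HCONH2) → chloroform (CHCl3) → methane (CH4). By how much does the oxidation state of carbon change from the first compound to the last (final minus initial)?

Carbon oxidation states along the series — hydrogen cyanide: +2, formamide: +2, chloroform: +2, methane: -4.
Net change = -4 − (+2) = -6.

-6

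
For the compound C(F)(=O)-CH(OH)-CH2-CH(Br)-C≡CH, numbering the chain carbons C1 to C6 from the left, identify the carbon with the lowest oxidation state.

Bonds to more-electronegative neighbours contribute +1 each, bonds to H or metals contribute −1 each, and C–C bonds contribute 0. Tallying each carbon:
C1: 1C, 2O, 1F → 0 + 2 + 1 = +3
C2: 2C, 1H, 1O → 0 − 1 + 1 = 0
C3: 2C, 2H → 0 − 2 = -2
C4: 2C, 1H, 1Br → 0 − 1 + 1 = 0
C5: 4C → 0 = 0
C6: 3C, 1H → 0 − 1 = -1
The most reduced carbon is C3 at -2.

C3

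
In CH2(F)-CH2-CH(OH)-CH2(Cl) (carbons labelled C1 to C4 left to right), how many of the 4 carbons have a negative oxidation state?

Each bond to a more electronegative atom (O, N, halogen) counts +1, each bond to a less electronegative atom (H, metal, B, Si) counts −1, and each C–C bond counts 0. Tallying each carbon:
C1: 1C, 2H, 1F → 0 − 2 + 1 = -1
C2: 2C, 2H → 0 − 2 = -2
C3: 2C, 1H, 1O → 0 − 1 + 1 = 0
C4: 1C, 2H, 1Cl → 0 − 2 + 1 = -1
3 carbons (C1, C2, C4) meet the condition.

3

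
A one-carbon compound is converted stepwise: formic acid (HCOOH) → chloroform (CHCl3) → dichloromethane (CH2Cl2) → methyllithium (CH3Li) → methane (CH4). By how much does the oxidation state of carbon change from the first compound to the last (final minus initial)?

-6

Carbon oxidation states along the series — formic acid: +2, chloroform: +2, dichloromethane: 0, methyllithium: -4, methane: -4.
Net change = -4 − (+2) = -6.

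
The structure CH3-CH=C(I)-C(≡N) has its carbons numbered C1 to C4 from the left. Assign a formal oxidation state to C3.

Bonds to more-electronegative neighbours contribute +1 each, bonds to H or metals contribute −1 each, and C–C bonds contribute 0.
C3 has a double bond to C (2×0 = 0), one bond to C (0), one bond to I (+1).
Oxidation state = 0 + 0 + 1 = +1.

+1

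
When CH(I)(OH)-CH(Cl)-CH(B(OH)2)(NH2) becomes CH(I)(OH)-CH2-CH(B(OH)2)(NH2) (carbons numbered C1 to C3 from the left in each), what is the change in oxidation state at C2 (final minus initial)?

Before: C2 has 2 bonds to C, 1 bond to H, 1 bond to Cl → oxidation state 0.
After: C2 has 2 bonds to C, 2 bonds to H → oxidation state -2.
Δ = -2 − (0) = -2, so this is a reduction at C2.

-2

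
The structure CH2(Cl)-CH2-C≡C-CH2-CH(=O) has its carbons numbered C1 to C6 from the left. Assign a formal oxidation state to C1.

Assign +1 per bond to O/N/halogen, −1 per bond to H or an electropositive element, and 0 per bond to carbon.
C1 has one bond to C (0), one bond to Cl (+1), one bond to H (-1), one bond to H (-1).
Oxidation state = 0 + 1 − 1 − 1 = -1.

-1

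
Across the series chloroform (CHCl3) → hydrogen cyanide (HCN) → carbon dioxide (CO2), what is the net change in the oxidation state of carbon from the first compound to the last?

+2

Carbon oxidation states along the series — chloroform: +2, hydrogen cyanide: +2, carbon dioxide: +4.
Net change = +4 − (+2) = +2.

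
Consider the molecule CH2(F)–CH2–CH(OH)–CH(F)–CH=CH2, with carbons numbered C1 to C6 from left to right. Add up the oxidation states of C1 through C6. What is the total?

Tallying each carbon's bonds:
C1: 1C, 2H, 1F → 0 − 2 + 1 = -1
C2: 2C, 2H → 0 − 2 = -2
C3: 2C, 1H, 1O → 0 − 1 + 1 = 0
C4: 2C, 1H, 1F → 0 − 1 + 1 = 0
C5: 3C, 1H → 0 − 1 = -1
C6: 2C, 2H → 0 − 2 = -2
Sum = -1 − 2 + 0 + 0 − 1 − 2 = -6.

-6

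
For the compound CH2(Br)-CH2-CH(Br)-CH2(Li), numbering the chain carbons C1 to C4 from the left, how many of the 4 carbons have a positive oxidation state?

0

Count +1 for every bond to an atom more electronegative than carbon and −1 for every bond to one less electronegative; C–C bonds are 0. Tallying each carbon:
C1: 1C, 2H, 1Br → 0 − 2 + 1 = -1
C2: 2C, 2H → 0 − 2 = -2
C3: 2C, 1H, 1Br → 0 − 1 + 1 = 0
C4: 1C, 2H, 1Li → 0 − 2 − 1 = -3
0 carbons meet the condition.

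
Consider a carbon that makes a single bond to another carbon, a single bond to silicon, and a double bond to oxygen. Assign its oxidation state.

Count +1 for every bond to an atom more electronegative than carbon and −1 for every bond to one less electronegative; C–C bonds are 0.
The carbon has one bond to C (0), a double bond to O (2×+1 = +2), one bond to Si (-1).
Oxidation state = 0 + 2 − 1 = +1.

+1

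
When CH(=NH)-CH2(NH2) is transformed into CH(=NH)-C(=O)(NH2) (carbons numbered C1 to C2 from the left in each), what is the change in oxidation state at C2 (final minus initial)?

+4

Before: C2 has 1 bond to C, 2 bonds to H, 1 bond to N → oxidation state -1.
After: C2 has 1 bond to C, 2 bonds to O, 1 bond to N → oxidation state +3.
Δ = +3 − (-1) = +4, so this is an oxidation at C2.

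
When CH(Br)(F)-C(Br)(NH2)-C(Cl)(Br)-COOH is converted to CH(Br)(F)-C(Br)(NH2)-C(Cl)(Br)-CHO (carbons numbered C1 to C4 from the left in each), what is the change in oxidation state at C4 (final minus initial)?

-2

Before: C4 has 1 bond to C, 3 bonds to O → oxidation state +3.
After: C4 has 1 bond to C, 1 bond to H, 2 bonds to O → oxidation state +1.
Δ = +1 − (+3) = -2, so this is a reduction at C4.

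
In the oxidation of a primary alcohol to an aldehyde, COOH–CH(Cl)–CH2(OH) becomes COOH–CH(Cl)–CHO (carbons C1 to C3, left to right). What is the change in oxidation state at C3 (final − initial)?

+2

Before: C3 has 1 bond to C, 2 bonds to H, 1 bond to O → oxidation state -1.
After: C3 has 1 bond to C, 1 bond to H, 2 bonds to O → oxidation state +1.
Δ = +1 − (-1) = +2, so this is an oxidation at C3.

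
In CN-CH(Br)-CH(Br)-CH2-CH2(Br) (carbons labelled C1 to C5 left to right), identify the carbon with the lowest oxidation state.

C4

Bonds to more-electronegative neighbours contribute +1 each, bonds to H or metals contribute −1 each, and C–C bonds contribute 0. Tallying each carbon:
C1: 1C, 3N → 0 + 3 = +3
C2: 2C, 1H, 1Br → 0 − 1 + 1 = 0
C3: 2C, 1H, 1Br → 0 − 1 + 1 = 0
C4: 2C, 2H → 0 − 2 = -2
C5: 1C, 2H, 1Br → 0 − 2 + 1 = -1
The most reduced carbon is C4 at -2.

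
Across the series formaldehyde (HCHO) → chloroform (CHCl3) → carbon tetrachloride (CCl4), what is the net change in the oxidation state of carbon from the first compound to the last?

Carbon oxidation states along the series — formaldehyde: 0, chloroform: +2, carbon tetrachloride: +4.
Net change = +4 − (0) = +4.

+4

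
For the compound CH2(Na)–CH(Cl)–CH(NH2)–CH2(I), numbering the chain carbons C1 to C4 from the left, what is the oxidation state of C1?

-3

C1 has one bond to C (0), one bond to H (-1), one bond to H (-1), one bond to Na (-1).
Oxidation state = 0 − 1 − 1 − 1 = -3.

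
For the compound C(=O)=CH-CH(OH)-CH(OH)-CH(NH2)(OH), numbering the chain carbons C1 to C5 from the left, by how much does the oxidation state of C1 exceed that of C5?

+1

C1: 2C, 2O → 0 + 2 = +2
C5: 1C, 1H, 1O, 1N → 0 − 1 + 1 + 1 = +1
Difference: +2 − (+1) = +1.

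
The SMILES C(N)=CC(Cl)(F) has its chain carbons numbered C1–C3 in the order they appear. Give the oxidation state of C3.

C3 has one bond to C (0), one bond to Cl (+1), one bond to H (-1), one bond to F (+1).
Oxidation state = 0 + 1 − 1 + 1 = +1.

+1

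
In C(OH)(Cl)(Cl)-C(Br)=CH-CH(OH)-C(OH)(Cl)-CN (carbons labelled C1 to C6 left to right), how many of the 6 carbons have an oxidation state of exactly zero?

1

Each bond to a more electronegative atom (O, N, halogen) counts +1, each bond to a less electronegative atom (H, metal, B, Si) counts −1, and each C–C bond counts 0. Tallying each carbon:
C1: 1C, 1O, 2Cl → 0 + 1 + 2 = +3
C2: 3C, 1Br → 0 + 1 = +1
C3: 3C, 1H → 0 − 1 = -1
C4: 2C, 1H, 1O → 0 − 1 + 1 = 0
C5: 2C, 1O, 1Cl → 0 + 1 + 1 = +2
C6: 1C, 3N → 0 + 3 = +3
1 carbon (C4) meets the condition.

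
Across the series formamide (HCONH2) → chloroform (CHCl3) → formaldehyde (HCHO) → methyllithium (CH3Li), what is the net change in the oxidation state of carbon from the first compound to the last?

-6

Carbon oxidation states along the series — formamide: +2, chloroform: +2, formaldehyde: 0, methyllithium: -4.
Net change = -4 − (+2) = -6.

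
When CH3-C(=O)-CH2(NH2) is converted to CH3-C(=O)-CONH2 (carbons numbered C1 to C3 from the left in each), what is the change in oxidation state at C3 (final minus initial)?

+4

Before: C3 has 1 bond to C, 2 bonds to H, 1 bond to N → oxidation state -1.
After: C3 has 1 bond to C, 2 bonds to O, 1 bond to N → oxidation state +3.
Δ = +3 − (-1) = +4, so this is an oxidation at C3.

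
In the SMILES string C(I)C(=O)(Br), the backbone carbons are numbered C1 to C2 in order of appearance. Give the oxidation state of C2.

+3

C2 has one bond to C (0), a double bond to O (2×+1 = +2), one bond to Br (+1).
Oxidation state = 0 + 2 + 1 = +3.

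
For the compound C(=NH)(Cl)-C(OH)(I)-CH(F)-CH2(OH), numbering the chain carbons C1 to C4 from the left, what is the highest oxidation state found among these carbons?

+3

Tallying each carbon's bonds:
C1: 1C, 2N, 1Cl → 0 + 2 + 1 = +3
C2: 2C, 1O, 1I → 0 + 1 + 1 = +2
C3: 2C, 1H, 1F → 0 − 1 + 1 = 0
C4: 1C, 2H, 1O → 0 − 2 + 1 = -1
The highest value is +3.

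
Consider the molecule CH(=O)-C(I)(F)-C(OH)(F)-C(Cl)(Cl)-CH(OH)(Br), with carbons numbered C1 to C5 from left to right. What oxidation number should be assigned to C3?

+2

Assign +1 per bond to O/N/halogen, −1 per bond to H or an electropositive element, and 0 per bond to carbon.
C3 has one bond to C (0), one bond to C (0), one bond to O (+1), one bond to F (+1).
Oxidation state = 0 + 0 + 1 + 1 = +2.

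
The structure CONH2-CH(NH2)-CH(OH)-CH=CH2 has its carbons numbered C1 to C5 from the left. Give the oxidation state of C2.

Each bond to a more electronegative atom (O, N, halogen) counts +1, each bond to a less electronegative atom (H, metal, B, Si) counts −1, and each C–C bond counts 0.
C2 has one bond to C (0), one bond to C (0), one bond to H (-1), one bond to N (+1).
Oxidation state = 0 + 0 − 1 + 1 = 0.

0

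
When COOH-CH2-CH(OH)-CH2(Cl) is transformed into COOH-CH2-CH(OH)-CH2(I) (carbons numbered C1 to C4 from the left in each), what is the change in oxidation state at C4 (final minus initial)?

Before: C4 has 1 bond to C, 2 bonds to H, 1 bond to Cl → oxidation state -1.
After: C4 has 1 bond to C, 2 bonds to H, 1 bond to I → oxidation state -1.
Δ = -1 − (-1) = 0, so no net redox change at C4.

0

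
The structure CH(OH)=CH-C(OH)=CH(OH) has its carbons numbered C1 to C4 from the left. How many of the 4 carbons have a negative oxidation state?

1

Tallying each carbon's bonds:
C1: 2C, 1H, 1O → 0 − 1 + 1 = 0
C2: 3C, 1H → 0 − 1 = -1
C3: 3C, 1O → 0 + 1 = +1
C4: 2C, 1H, 1O → 0 − 1 + 1 = 0
1 carbon (C2) meets the condition.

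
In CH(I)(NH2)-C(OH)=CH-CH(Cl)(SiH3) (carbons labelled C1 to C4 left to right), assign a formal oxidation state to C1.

+1

Count +1 for every bond to an atom more electronegative than carbon and −1 for every bond to one less electronegative; C–C bonds are 0.
C1 has one bond to C (0), one bond to I (+1), one bond to N (+1), one bond to H (-1).
Oxidation state = 0 + 1 + 1 − 1 = +1.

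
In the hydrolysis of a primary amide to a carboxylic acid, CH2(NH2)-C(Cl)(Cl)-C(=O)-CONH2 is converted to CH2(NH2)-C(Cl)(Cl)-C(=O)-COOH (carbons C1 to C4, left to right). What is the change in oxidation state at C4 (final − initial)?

0

Before: C4 has 1 bond to C, 2 bonds to O, 1 bond to N → oxidation state +3.
After: C4 has 1 bond to C, 3 bonds to O → oxidation state +3.
Δ = +3 − (+3) = 0, so no net redox change at C4.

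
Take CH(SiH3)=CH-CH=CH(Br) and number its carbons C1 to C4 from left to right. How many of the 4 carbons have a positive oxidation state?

0

Tallying each carbon's bonds:
C1: 2C, 1H, 1Si → 0 − 1 − 1 = -2
C2: 3C, 1H → 0 − 1 = -1
C3: 3C, 1H → 0 − 1 = -1
C4: 2C, 1H, 1Br → 0 − 1 + 1 = 0
0 carbons meet the condition.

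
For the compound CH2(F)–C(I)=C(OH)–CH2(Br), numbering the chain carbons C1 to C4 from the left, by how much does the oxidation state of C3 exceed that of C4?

C3: 3C, 1O → 0 + 1 = +1
C4: 1C, 2H, 1Br → 0 − 2 + 1 = -1
Difference: +1 − (-1) = +2.

+2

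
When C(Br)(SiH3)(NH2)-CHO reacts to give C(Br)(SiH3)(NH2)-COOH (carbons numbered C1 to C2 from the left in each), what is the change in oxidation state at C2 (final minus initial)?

+2

Before: C2 has 1 bond to C, 1 bond to H, 2 bonds to O → oxidation state +1.
After: C2 has 1 bond to C, 3 bonds to O → oxidation state +3.
Δ = +3 − (+1) = +2, so this is an oxidation at C2.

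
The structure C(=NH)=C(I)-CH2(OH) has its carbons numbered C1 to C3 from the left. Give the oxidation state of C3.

-1

C3 has one bond to C (0), one bond to H (-1), one bond to H (-1), one bond to O (+1).
Oxidation state = 0 − 1 − 1 + 1 = -1.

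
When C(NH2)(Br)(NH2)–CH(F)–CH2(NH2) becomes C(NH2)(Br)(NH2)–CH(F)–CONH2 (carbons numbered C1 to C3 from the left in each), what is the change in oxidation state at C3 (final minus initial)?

+4

Before: C3 has 1 bond to C, 2 bonds to H, 1 bond to N → oxidation state -1.
After: C3 has 1 bond to C, 2 bonds to O, 1 bond to N → oxidation state +3.
Δ = +3 − (-1) = +4, so this is an oxidation at C3.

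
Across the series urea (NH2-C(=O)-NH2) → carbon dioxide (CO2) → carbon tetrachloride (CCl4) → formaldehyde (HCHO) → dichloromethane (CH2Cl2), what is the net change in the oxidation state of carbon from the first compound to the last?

-4

Carbon oxidation states along the series — urea: +4, carbon dioxide: +4, carbon tetrachloride: +4, formaldehyde: 0, dichloromethane: 0.
Net change = 0 − (+4) = -4.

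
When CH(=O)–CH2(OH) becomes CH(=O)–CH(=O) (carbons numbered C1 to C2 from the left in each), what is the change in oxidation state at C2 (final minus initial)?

+2

Before: C2 has 1 bond to C, 2 bonds to H, 1 bond to O → oxidation state -1.
After: C2 has 1 bond to C, 1 bond to H, 2 bonds to O → oxidation state +1.
Δ = +1 − (-1) = +2, so this is an oxidation at C2.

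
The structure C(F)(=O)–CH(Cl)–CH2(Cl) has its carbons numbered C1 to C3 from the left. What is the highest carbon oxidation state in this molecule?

Assign +1 per bond to O/N/halogen, −1 per bond to H or an electropositive element, and 0 per bond to carbon. Tallying each carbon:
C1: 1C, 2O, 1F → 0 + 2 + 1 = +3
C2: 2C, 1H, 1Cl → 0 − 1 + 1 = 0
C3: 1C, 2H, 1Cl → 0 − 2 + 1 = -1
The highest value is +3.

+3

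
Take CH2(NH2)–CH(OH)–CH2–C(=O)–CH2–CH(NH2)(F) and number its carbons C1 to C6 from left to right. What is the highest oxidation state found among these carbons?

+2

Tallying each carbon's bonds:
C1: 1C, 2H, 1N → 0 − 2 + 1 = -1
C2: 2C, 1H, 1O → 0 − 1 + 1 = 0
C3: 2C, 2H → 0 − 2 = -2
C4: 2C, 2O → 0 + 2 = +2
C5: 2C, 2H → 0 − 2 = -2
C6: 1C, 1H, 1N, 1F → 0 − 1 + 1 + 1 = +1
The highest value is +2.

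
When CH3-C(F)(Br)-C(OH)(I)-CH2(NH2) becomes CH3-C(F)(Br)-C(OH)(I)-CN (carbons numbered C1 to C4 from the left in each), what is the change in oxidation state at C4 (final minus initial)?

+4

Before: C4 has 1 bond to C, 2 bonds to H, 1 bond to N → oxidation state -1.
After: C4 has 1 bond to C, 3 bonds to N → oxidation state +3.
Δ = +3 − (-1) = +4, so this is an oxidation at C4.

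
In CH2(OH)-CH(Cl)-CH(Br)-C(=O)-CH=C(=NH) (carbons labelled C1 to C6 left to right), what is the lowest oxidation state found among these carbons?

Tallying each carbon's bonds:
C1: 1C, 2H, 1O → 0 − 2 + 1 = -1
C2: 2C, 1H, 1Cl → 0 − 1 + 1 = 0
C3: 2C, 1H, 1Br → 0 − 1 + 1 = 0
C4: 2C, 2O → 0 + 2 = +2
C5: 3C, 1H → 0 − 1 = -1
C6: 2C, 2N → 0 + 2 = +2
The lowest value is -1.

-1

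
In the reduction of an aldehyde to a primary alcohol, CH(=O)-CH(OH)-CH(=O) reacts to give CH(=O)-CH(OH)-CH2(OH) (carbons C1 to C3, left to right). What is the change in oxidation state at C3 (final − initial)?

-2

Before: C3 has 1 bond to C, 1 bond to H, 2 bonds to O → oxidation state +1.
After: C3 has 1 bond to C, 2 bonds to H, 1 bond to O → oxidation state -1.
Δ = -1 − (+1) = -2, so this is a reduction at C3.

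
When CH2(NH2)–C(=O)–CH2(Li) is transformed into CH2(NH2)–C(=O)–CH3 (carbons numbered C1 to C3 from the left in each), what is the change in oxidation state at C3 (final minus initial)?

0

Before: C3 has 1 bond to C, 2 bonds to H, 1 bond to Li → oxidation state -3.
After: C3 has 1 bond to C, 3 bonds to H → oxidation state -3.
Δ = -3 − (-3) = 0, so no net redox change at C3.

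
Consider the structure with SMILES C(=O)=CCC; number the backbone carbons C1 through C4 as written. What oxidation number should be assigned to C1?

Assign +1 per bond to O/N/halogen, −1 per bond to H or an electropositive element, and 0 per bond to carbon.
C1 has a double bond to C (2×0 = 0), a double bond to O (2×+1 = +2).
Oxidation state = 0 + 2 = +2.

+2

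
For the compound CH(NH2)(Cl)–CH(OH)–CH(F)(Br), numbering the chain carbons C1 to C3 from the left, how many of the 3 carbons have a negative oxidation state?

0

Tallying each carbon's bonds:
C1: 1C, 1H, 1N, 1Cl → 0 − 1 + 1 + 1 = +1
C2: 2C, 1H, 1O → 0 − 1 + 1 = 0
C3: 1C, 1H, 1F, 1Br → 0 − 1 + 1 + 1 = +1
0 carbons meet the condition.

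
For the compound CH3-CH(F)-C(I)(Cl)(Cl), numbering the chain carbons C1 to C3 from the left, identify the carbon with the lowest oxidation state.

Assign +1 per bond to O/N/halogen, −1 per bond to H or an electropositive element, and 0 per bond to carbon. Tallying each carbon:
C1: 1C, 3H → 0 − 3 = -3
C2: 2C, 1H, 1F → 0 − 1 + 1 = 0
C3: 1C, 2Cl, 1I → 0 + 2 + 1 = +3
The most reduced carbon is C1 at -3.

C1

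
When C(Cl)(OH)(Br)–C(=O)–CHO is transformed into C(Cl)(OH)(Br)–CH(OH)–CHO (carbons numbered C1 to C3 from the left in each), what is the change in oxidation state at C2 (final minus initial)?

Before: C2 has 2 bonds to C, 2 bonds to O → oxidation state +2.
After: C2 has 2 bonds to C, 1 bond to H, 1 bond to O → oxidation state 0.
Δ = 0 − (+2) = -2, so this is a reduction at C2.

-2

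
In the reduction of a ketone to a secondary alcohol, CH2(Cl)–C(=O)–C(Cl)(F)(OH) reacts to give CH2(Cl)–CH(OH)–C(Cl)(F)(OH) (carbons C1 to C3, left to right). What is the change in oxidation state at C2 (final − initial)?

-2

Before: C2 has 2 bonds to C, 2 bonds to O → oxidation state +2.
After: C2 has 2 bonds to C, 1 bond to H, 1 bond to O → oxidation state 0.
Δ = 0 − (+2) = -2, so this is a reduction at C2.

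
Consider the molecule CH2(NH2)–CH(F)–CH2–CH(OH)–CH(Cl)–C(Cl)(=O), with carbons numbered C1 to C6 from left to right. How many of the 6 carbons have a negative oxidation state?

2

Tallying each carbon's bonds:
C1: 1C, 2H, 1N → 0 − 2 + 1 = -1
C2: 2C, 1H, 1F → 0 − 1 + 1 = 0
C3: 2C, 2H → 0 − 2 = -2
C4: 2C, 1H, 1O → 0 − 1 + 1 = 0
C5: 2C, 1H, 1Cl → 0 − 1 + 1 = 0
C6: 1C, 2O, 1Cl → 0 + 2 + 1 = +3
2 carbons (C1, C3) meet the condition.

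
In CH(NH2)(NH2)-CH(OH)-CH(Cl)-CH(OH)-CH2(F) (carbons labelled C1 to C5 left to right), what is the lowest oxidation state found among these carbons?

-1

Tallying each carbon's bonds:
C1: 1C, 1H, 2N → 0 − 1 + 2 = +1
C2: 2C, 1H, 1O → 0 − 1 + 1 = 0
C3: 2C, 1H, 1Cl → 0 − 1 + 1 = 0
C4: 2C, 1H, 1O → 0 − 1 + 1 = 0
C5: 1C, 2H, 1F → 0 − 2 + 1 = -1
The lowest value is -1.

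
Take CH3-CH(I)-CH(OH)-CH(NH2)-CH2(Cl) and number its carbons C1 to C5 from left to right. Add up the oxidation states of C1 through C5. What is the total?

Tallying each carbon's bonds:
C1: 1C, 3H → 0 − 3 = -3
C2: 2C, 1H, 1I → 0 − 1 + 1 = 0
C3: 2C, 1H, 1O → 0 − 1 + 1 = 0
C4: 2C, 1H, 1N → 0 − 1 + 1 = 0
C5: 1C, 2H, 1Cl → 0 − 2 + 1 = -1
Sum = -3 + 0 + 0 + 0 − 1 = -4.

-4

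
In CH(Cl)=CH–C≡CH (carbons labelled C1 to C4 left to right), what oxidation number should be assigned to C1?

0

C1 has a double bond to C (2×0 = 0), one bond to Cl (+1), one bond to H (-1).
Oxidation state = 0 + 1 − 1 = 0.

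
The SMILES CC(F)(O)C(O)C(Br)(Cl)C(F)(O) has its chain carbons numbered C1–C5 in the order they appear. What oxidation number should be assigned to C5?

Assign +1 per bond to O/N/halogen, −1 per bond to H or an electropositive element, and 0 per bond to carbon.
C5 has one bond to C (0), one bond to F (+1), one bond to O (+1), one bond to H (-1).
Oxidation state = 0 + 1 + 1 − 1 = +1.

+1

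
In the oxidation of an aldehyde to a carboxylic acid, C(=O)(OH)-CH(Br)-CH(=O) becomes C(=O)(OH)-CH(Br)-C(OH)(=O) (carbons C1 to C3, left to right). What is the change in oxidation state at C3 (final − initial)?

+2

Before: C3 has 1 bond to C, 1 bond to H, 2 bonds to O → oxidation state +1.
After: C3 has 1 bond to C, 3 bonds to O → oxidation state +3.
Δ = +3 − (+1) = +2, so this is an oxidation at C3.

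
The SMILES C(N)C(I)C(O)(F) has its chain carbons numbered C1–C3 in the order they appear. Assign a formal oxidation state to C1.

Each bond to a more electronegative atom (O, N, halogen) counts +1, each bond to a less electronegative atom (H, metal, B, Si) counts −1, and each C–C bond counts 0.
C1 has one bond to C (0), one bond to H (-1), one bond to N (+1), one bond to H (-1).
Oxidation state = 0 − 1 + 1 − 1 = -1.

-1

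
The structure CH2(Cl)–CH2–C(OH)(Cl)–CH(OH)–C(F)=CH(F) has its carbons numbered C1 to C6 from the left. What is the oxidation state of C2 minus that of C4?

C2: 2C, 2H → 0 − 2 = -2
C4: 2C, 1H, 1O → 0 − 1 + 1 = 0
Difference: -2 − (0) = -2.

-2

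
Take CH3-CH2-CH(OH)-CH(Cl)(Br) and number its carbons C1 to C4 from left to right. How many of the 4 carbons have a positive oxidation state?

Tallying each carbon's bonds:
C1: 1C, 3H → 0 − 3 = -3
C2: 2C, 2H → 0 − 2 = -2
C3: 2C, 1H, 1O → 0 − 1 + 1 = 0
C4: 1C, 1H, 1Cl, 1Br → 0 − 1 + 1 + 1 = +1
1 carbon (C4) meets the condition.

1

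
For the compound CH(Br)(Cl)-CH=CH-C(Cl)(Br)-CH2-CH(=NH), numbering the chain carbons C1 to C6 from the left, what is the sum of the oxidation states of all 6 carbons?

0

Count +1 for every bond to an atom more electronegative than carbon and −1 for every bond to one less electronegative; C–C bonds are 0. Tallying each carbon:
C1: 1C, 1H, 1Cl, 1Br → 0 − 1 + 1 + 1 = +1
C2: 3C, 1H → 0 − 1 = -1
C3: 3C, 1H → 0 − 1 = -1
C4: 2C, 1Cl, 1Br → 0 + 1 + 1 = +2
C5: 2C, 2H → 0 − 2 = -2
C6: 1C, 1H, 2N → 0 − 1 + 2 = +1
Sum = +1 − 1 − 1 + 2 − 2 + 1 = 0.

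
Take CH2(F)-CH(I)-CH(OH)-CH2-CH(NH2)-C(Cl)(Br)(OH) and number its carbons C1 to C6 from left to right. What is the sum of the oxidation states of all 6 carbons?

Tallying each carbon's bonds:
C1: 1C, 2H, 1F → 0 − 2 + 1 = -1
C2: 2C, 1H, 1I → 0 − 1 + 1 = 0
C3: 2C, 1H, 1O → 0 − 1 + 1 = 0
C4: 2C, 2H → 0 − 2 = -2
C5: 2C, 1H, 1N → 0 − 1 + 1 = 0
C6: 1C, 1O, 1Cl, 1Br → 0 + 1 + 1 + 1 = +3
Sum = -1 + 0 + 0 − 2 + 0 + 3 = 0.

0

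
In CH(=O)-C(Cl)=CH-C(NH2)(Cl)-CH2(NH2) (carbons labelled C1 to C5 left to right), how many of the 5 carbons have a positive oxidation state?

Each bond to a more electronegative atom (O, N, halogen) counts +1, each bond to a less electronegative atom (H, metal, B, Si) counts −1, and each C–C bond counts 0. Tallying each carbon:
C1: 1C, 1H, 2O → 0 − 1 + 2 = +1
C2: 3C, 1Cl → 0 + 1 = +1
C3: 3C, 1H → 0 − 1 = -1
C4: 2C, 1N, 1Cl → 0 + 1 + 1 = +2
C5: 1C, 2H, 1N → 0 − 2 + 1 = -1
3 carbons (C1, C2, C4) meet the condition.

3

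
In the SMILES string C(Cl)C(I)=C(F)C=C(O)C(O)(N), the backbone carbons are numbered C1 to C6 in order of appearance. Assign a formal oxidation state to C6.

Each bond to a more electronegative atom (O, N, halogen) counts +1, each bond to a less electronegative atom (H, metal, B, Si) counts −1, and each C–C bond counts 0.
C6 has one bond to C (0), one bond to O (+1), one bond to N (+1), one bond to H (-1).
Oxidation state = 0 + 1 + 1 − 1 = +1.

+1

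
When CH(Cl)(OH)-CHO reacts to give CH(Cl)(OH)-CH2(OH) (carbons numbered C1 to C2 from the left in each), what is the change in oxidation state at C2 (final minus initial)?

Before: C2 has 1 bond to C, 1 bond to H, 2 bonds to O → oxidation state +1.
After: C2 has 1 bond to C, 2 bonds to H, 1 bond to O → oxidation state -1.
Δ = -1 − (+1) = -2, so this is a reduction at C2.

-2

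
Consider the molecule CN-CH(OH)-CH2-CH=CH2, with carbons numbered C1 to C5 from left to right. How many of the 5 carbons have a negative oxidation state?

Bonds to more-electronegative neighbours contribute +1 each, bonds to H or metals contribute −1 each, and C–C bonds contribute 0. Tallying each carbon:
C1: 1C, 3N → 0 + 3 = +3
C2: 2C, 1H, 1O → 0 − 1 + 1 = 0
C3: 2C, 2H → 0 − 2 = -2
C4: 3C, 1H → 0 − 1 = -1
C5: 2C, 2H → 0 − 2 = -2
3 carbons (C3, C4, C5) meet the condition.

3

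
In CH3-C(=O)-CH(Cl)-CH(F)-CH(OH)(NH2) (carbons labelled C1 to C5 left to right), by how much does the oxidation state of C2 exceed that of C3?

+2

C2: 2C, 2O → 0 + 2 = +2
C3: 2C, 1H, 1Cl → 0 − 1 + 1 = 0
Difference: +2 − (0) = +2.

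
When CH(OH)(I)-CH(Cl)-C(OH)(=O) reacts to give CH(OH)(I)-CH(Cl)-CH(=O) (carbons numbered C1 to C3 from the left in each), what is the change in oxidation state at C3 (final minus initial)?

Before: C3 has 1 bond to C, 3 bonds to O → oxidation state +3.
After: C3 has 1 bond to C, 1 bond to H, 2 bonds to O → oxidation state +1.
Δ = +1 − (+3) = -2, so this is a reduction at C3.

-2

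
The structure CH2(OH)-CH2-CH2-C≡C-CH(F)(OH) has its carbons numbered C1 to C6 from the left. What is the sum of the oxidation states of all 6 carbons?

-4

Tallying each carbon's bonds:
C1: 1C, 2H, 1O → 0 − 2 + 1 = -1
C2: 2C, 2H → 0 − 2 = -2
C3: 2C, 2H → 0 − 2 = -2
C4: 4C → 0 = 0
C5: 4C → 0 = 0
C6: 1C, 1H, 1O, 1F → 0 − 1 + 1 + 1 = +1
Sum = -1 − 2 − 2 + 0 + 0 + 1 = -4.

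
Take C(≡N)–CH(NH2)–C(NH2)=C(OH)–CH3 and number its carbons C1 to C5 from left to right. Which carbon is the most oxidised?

C1

Bonds to more-electronegative neighbours contribute +1 each, bonds to H or metals contribute −1 each, and C–C bonds contribute 0. Tallying each carbon:
C1: 1C, 3N → 0 + 3 = +3
C2: 2C, 1H, 1N → 0 − 1 + 1 = 0
C3: 3C, 1N → 0 + 1 = +1
C4: 3C, 1O → 0 + 1 = +1
C5: 1C, 3H → 0 − 3 = -3
The most oxidised carbon is C1 at +3.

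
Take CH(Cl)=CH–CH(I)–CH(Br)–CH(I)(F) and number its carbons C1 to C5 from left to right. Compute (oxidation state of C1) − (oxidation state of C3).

0

C1: 2C, 1H, 1Cl → 0 − 1 + 1 = 0
C3: 2C, 1H, 1I → 0 − 1 + 1 = 0
Difference: 0 − (0) = 0.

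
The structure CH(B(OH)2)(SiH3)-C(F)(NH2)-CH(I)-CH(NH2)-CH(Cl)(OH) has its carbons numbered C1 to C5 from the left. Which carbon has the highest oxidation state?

C2

Bonds to more-electronegative neighbours contribute +1 each, bonds to H or metals contribute −1 each, and C–C bonds contribute 0. Tallying each carbon:
C1: 1C, 1H, 1B, 1Si → 0 − 1 − 1 − 1 = -3
C2: 2C, 1N, 1F → 0 + 1 + 1 = +2
C3: 2C, 1H, 1I → 0 − 1 + 1 = 0
C4: 2C, 1H, 1N → 0 − 1 + 1 = 0
C5: 1C, 1H, 1O, 1Cl → 0 − 1 + 1 + 1 = +1
The most oxidised carbon is C2 at +2.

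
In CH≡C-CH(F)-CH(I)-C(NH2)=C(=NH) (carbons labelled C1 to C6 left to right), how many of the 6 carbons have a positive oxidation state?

Assign +1 per bond to O/N/halogen, −1 per bond to H or an electropositive element, and 0 per bond to carbon. Tallying each carbon:
C1: 3C, 1H → 0 − 1 = -1
C2: 4C → 0 = 0
C3: 2C, 1H, 1F → 0 − 1 + 1 = 0
C4: 2C, 1H, 1I → 0 − 1 + 1 = 0
C5: 3C, 1N → 0 + 1 = +1
C6: 2C, 2N → 0 + 2 = +2
2 carbons (C5, C6) meet the condition.

2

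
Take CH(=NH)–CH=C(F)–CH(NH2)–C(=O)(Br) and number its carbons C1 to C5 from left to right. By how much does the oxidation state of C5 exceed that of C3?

+2

C5: 1C, 2O, 1Br → 0 + 2 + 1 = +3
C3: 3C, 1F → 0 + 1 = +1
Difference: +3 − (+1) = +2.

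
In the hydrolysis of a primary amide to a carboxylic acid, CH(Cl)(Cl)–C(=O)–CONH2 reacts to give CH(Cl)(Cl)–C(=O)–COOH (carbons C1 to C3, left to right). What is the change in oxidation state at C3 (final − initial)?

Before: C3 has 1 bond to C, 2 bonds to O, 1 bond to N → oxidation state +3.
After: C3 has 1 bond to C, 3 bonds to O → oxidation state +3.
Δ = +3 − (+3) = 0, so no net redox change at C3.

0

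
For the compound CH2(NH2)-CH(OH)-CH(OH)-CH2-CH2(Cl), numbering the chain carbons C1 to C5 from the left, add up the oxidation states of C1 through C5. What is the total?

Tallying each carbon's bonds:
C1: 1C, 2H, 1N → 0 − 2 + 1 = -1
C2: 2C, 1H, 1O → 0 − 1 + 1 = 0
C3: 2C, 1H, 1O → 0 − 1 + 1 = 0
C4: 2C, 2H → 0 − 2 = -2
C5: 1C, 2H, 1Cl → 0 − 2 + 1 = -1
Sum = -1 + 0 + 0 − 2 − 1 = -4.

-4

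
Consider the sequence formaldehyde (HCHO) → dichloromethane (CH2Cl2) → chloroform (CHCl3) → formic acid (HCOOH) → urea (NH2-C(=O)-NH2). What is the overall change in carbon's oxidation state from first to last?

Carbon oxidation states along the series — formaldehyde: 0, dichloromethane: 0, chloroform: +2, formic acid: +2, urea: +4.
Net change = +4 − (0) = +4.

+4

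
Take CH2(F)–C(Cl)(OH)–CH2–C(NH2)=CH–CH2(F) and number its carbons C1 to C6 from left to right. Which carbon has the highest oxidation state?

C2

Bonds to more-electronegative neighbours contribute +1 each, bonds to H or metals contribute −1 each, and C–C bonds contribute 0. Tallying each carbon:
C1: 1C, 2H, 1F → 0 − 2 + 1 = -1
C2: 2C, 1O, 1Cl → 0 + 1 + 1 = +2
C3: 2C, 2H → 0 − 2 = -2
C4: 3C, 1N → 0 + 1 = +1
C5: 3C, 1H → 0 − 1 = -1
C6: 1C, 2H, 1F → 0 − 2 + 1 = -1
The most oxidised carbon is C2 at +2.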